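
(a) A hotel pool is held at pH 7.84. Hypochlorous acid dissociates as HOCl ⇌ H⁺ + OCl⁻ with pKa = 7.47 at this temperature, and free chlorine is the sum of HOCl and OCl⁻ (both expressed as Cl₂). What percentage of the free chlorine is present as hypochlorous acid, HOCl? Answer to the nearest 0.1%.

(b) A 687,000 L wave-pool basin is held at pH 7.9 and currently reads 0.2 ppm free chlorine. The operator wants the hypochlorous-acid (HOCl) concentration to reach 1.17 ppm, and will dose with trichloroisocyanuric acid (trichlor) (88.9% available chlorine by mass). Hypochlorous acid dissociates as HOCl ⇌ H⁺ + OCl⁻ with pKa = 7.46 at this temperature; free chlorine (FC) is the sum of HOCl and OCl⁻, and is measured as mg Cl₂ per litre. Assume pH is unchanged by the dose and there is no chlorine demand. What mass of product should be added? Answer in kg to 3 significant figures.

(a) [OCl⁻]/[HOCl] = 10^(pH − pKa) = 10^(7.84 − 7.47) = 10^0.37 = 2.344.
(a) Fraction as HOCl = 1 / (1 + 2.344) = 0.299.

(b) [OCl⁻]/[HOCl] = 10^(pH − pKa) = 10^(7.9 − 7.46) = 2.754; fraction as HOCl = 1/(1 + 2.754) = 0.2664.
(b) Free chlorine required for 1.17 ppm HOCl: 1.17 / 0.2664 = 4.392 ppm.
(b) FC to add: 4.392 − 0.2 = 4.192 mg/L as Cl₂.
(b) Cl₂ equivalent: 4.192 mg/L × 687,000 L = 2880 g.
(b) Product at 88.9% available Cl: 2880 / 0.889 = 3240 g.

(a) 29.9%; (b) 3.24 kg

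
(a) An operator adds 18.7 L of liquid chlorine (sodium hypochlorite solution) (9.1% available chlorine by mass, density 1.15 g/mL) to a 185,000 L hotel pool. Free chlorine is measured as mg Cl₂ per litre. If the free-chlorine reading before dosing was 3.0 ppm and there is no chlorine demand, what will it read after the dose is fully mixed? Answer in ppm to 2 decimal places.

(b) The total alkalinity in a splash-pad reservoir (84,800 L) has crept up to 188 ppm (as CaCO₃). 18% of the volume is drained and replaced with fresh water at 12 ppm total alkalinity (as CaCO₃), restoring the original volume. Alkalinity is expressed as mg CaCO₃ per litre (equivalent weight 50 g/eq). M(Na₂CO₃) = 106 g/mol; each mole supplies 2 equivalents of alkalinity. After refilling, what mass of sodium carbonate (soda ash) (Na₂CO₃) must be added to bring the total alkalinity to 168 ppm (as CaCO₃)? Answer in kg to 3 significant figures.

(a) 13.58 ppm; (b) 1.05 kg

(a) Mass of solution: 18.7 L × 1000 mL/L × 1.15 g/mL = 21,500 g.
(a) Available chlorine delivered: 21,500 g × 0.091 = 1957 g as Cl₂.
(a) Concentration rise: 1957 g / 185,000 L = 10.58 mg/L = 10.58 ppm.
(a) Final FC: 3.0 + 10.58 = 13.58 ppm.

(b) After draining 18% and refilling: 188 × 0.82 + 12 × 0.18 = 156.32 ppm.
(b) Deficit to target: 168 − 156.32 = 11.68 mg/L.
(b) As CaCO₃: 11.68 mg/L × 84,800 L = 990.5 g; ÷ 50 g/eq ÷ 2 = 9.905 mol Na₂CO₃.
(b) Mass: 9.905 × 106 = 1050 g.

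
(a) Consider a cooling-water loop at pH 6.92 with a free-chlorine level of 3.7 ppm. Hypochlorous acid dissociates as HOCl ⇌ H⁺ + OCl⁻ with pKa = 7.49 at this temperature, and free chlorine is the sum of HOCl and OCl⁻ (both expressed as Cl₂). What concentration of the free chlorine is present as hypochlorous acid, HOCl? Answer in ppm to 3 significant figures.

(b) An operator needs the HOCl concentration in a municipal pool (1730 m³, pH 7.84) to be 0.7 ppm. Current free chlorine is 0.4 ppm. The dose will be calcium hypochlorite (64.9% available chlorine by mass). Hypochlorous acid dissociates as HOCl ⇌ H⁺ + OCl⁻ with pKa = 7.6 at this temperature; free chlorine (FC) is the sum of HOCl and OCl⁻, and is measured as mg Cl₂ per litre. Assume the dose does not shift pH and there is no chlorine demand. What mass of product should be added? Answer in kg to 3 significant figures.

(a) [OCl⁻]/[HOCl] = 10^(pH − pKa) = 10^(6.92 − 7.49) = 10^-0.57 = 0.2692.
(a) Fraction as HOCl = 1 / (1 + 0.2692) = 0.7879.
(a) HOCl = 0.7879 × 3.7 ppm = 2.915 ppm.

(b) Volume: 1730 m³ = 1,730,000 L.
(b) [OCl⁻]/[HOCl] = 10^(pH − pKa) = 10^(7.84 − 7.6) = 1.738; fraction as HOCl = 1/(1 + 1.738) = 0.3653.
(b) Free chlorine required for 0.7 ppm HOCl: 0.7 / 0.3653 = 1.916 ppm.
(b) FC to add: 1.916 − 0.4 = 1.516 mg/L as Cl₂.
(b) Cl₂ equivalent: 1.516 mg/L × 1,730,000 L = 2623 g.
(b) Product at 64.9% available Cl: 2623 / 0.649 = 4042 g.

(a) 2.92 ppm; (b) 4.04 kg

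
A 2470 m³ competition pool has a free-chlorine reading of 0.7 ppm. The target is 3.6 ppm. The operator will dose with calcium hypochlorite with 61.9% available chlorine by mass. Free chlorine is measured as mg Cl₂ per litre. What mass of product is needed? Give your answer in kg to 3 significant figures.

Volume: 2470 m³ = 2,470,000 L.
Chlorine deficit: 3.6 − 0.7 = 2.9 ppm = 2.9 mg/L as Cl₂.
Cl₂ equivalent needed: 2.9 mg/L × 2,470,000 L = 7,163,000 mg = 7163 g.
Product at 61.9% available chlorine: 7163 / 0.619 = 11,570 g.

11.6 kg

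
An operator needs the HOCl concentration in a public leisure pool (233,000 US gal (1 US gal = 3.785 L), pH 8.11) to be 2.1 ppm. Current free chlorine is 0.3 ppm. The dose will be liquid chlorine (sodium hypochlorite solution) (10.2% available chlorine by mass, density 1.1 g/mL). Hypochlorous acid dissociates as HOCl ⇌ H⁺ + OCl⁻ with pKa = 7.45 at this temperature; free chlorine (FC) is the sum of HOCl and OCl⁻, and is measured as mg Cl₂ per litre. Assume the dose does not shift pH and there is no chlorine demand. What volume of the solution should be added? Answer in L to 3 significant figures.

89.6 L

Volume: 233,000 US gal × 3.785 L/gal = 881,905 L.
[OCl⁻]/[HOCl] = 10^(pH − pKa) = 10^(8.11 − 7.45) = 4.571; fraction as HOCl = 1/(1 + 4.571) = 0.1795.
Free chlorine required for 2.1 ppm HOCl: 2.1 / 0.1795 = 11.7 ppm.
FC to add: 11.7 − 0.3 = 11.4 mg/L as Cl₂.
Cl₂ equivalent: 11.4 mg/L × 881,905 L = 10,050 g.
Product at 10.2% available Cl: 10,050 / 0.102 = 98,560 g.
Volume: 98,560 g ÷ 1.1 g/mL = 89,600 mL.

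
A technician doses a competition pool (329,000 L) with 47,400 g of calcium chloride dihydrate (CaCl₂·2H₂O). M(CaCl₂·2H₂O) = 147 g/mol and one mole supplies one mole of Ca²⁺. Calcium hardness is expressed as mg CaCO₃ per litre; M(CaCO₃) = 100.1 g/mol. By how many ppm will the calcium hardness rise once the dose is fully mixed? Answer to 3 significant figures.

Moles of Ca²⁺: 47,400 g ÷ 147 g/mol = 322.4 mol.
As CaCO₃: 322.4 mol × 100.1 g/mol = 32,280 g.
Rise: 32,280 g / 329,000 L × 1000 = 98.11 mg/L.

98.1 ppm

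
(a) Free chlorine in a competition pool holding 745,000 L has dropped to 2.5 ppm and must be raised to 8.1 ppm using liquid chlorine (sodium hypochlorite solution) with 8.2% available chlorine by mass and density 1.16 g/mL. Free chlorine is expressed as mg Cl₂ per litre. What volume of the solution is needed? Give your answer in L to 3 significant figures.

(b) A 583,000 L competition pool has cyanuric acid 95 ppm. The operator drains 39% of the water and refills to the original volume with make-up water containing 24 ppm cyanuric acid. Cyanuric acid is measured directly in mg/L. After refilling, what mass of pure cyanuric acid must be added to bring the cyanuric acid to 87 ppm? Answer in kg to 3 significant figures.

(a) 43.9 L; (b) 11.5 kg

(a) Chlorine deficit: 8.1 − 2.5 = 5.6 ppm = 5.6 mg/L as Cl₂.
(a) Cl₂ equivalent needed: 5.6 mg/L × 745,000 L = 4,172,000 mg = 4172 g.
(a) Product at 8.2% available chlorine: 4172 / 0.082 = 50,880 g.
(a) Volume at density 1.16 g/mL: 50,880 g ÷ 1.16 g/mL = 43,860 mL.

(b) After draining 39% and refilling: 95 × 0.61 + 24 × 0.39 = 67.31 ppm.
(b) Deficit to target: 87 − 67.31 = 19.69 mg/L.
(b) Mass: 19.69 mg/L × 583,000 L = 11,480 g cyanuric acid.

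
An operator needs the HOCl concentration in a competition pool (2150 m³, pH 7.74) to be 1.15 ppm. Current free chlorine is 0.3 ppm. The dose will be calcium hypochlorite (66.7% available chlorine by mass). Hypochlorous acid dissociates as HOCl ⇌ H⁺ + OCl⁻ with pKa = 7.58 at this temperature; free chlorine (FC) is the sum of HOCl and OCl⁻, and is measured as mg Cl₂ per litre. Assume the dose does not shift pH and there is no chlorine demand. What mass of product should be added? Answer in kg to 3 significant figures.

Volume: 2150 m³ = 2,150,000 L.
[OCl⁻]/[HOCl] = 10^(pH − pKa) = 10^(7.74 − 7.58) = 1.445; fraction as HOCl = 1/(1 + 1.445) = 0.4089.
Free chlorine required for 1.15 ppm HOCl: 1.15 / 0.4089 = 2.812 ppm.
FC to add: 2.812 − 0.3 = 2.512 mg/L as Cl₂.
Cl₂ equivalent: 2.512 mg/L × 2,150,000 L = 5401 g.
Product at 66.7% available Cl: 5401 / 0.667 = 8098 g.

8.10 kg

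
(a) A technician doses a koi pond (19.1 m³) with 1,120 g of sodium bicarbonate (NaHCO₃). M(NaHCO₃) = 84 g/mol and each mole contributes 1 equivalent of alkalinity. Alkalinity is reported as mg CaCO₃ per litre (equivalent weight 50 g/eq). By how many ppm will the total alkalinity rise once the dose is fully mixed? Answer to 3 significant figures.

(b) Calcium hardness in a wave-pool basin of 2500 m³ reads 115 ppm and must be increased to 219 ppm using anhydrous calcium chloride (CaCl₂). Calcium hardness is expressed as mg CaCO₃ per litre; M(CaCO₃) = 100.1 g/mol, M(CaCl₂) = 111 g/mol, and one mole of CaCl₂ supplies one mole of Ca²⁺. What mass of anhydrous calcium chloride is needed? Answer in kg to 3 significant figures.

(a) 34.9 ppm; (b) 288 kg

(a) Volume: 19.1 m³ = 19,100 L.
(a) Moles of NaHCO₃: 1,120 g ÷ 84 g/mol = 13.33 mol → 13.33 eq of alkalinity.
(a) As CaCO₃: 13.33 eq × 50 g/eq = 666.7 g.
(a) Rise: 666.7 g / 19,100 L × 1000 = 34.9 mg/L.

(b) Volume: 2500 m³ = 2,500,000 L.
(b) Hardness to add: (219 − 115) = 104 mg/L as CaCO₃ × 2,500,000 L = 260,000 g as CaCO₃.
(b) Moles of Ca²⁺ (1 mol Ca²⁺ ≡ 1 mol CaCO₃): 260,000 / 100.1 g/mol = 2597 mol.
(b) Mass of CaCl₂: 2597 × 111 = 288,300 g.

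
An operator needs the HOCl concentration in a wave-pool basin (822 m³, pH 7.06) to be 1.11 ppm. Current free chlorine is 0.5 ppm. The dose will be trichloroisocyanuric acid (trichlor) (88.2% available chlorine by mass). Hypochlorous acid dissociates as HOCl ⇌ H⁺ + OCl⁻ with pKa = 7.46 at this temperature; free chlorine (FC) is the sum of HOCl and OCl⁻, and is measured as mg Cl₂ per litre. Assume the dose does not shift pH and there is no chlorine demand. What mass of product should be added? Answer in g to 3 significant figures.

980 g

Volume: 822 m³ = 822,000 L.
[OCl⁻]/[HOCl] = 10^(pH − pKa) = 10^(7.06 − 7.46) = 0.3981; fraction as HOCl = 1/(1 + 0.3981) = 0.7153.
Free chlorine required for 1.11 ppm HOCl: 1.11 / 0.7153 = 1.552 ppm.
FC to add: 1.552 − 0.5 = 1.052 mg/L as Cl₂.
Cl₂ equivalent: 1.052 mg/L × 822,000 L = 864.7 g.
Product at 88.2% available Cl: 864.7 / 0.882 = 980.3 g.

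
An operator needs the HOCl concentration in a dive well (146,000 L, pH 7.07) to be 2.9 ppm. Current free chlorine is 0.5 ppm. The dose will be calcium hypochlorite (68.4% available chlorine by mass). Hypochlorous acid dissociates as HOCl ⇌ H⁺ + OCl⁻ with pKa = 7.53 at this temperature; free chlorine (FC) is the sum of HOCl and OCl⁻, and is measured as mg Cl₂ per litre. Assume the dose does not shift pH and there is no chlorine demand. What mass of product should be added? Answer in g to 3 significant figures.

727 g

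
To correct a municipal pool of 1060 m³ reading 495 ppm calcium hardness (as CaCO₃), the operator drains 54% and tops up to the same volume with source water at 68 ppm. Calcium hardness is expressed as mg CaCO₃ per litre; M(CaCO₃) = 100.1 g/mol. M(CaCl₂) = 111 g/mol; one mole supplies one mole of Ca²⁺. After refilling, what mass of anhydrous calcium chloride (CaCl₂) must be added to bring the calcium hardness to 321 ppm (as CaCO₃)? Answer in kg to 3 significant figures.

Volume: 1060 m³ = 1,060,000 L.
After draining 54% and refilling: 495 × 0.46 + 68 × 0.54 = 264.42 ppm.
Deficit to target: 321 − 264.42 = 56.58 mg/L.
As CaCO₃: 56.58 mg/L × 1,060,000 L = 59,970 g; ÷ 100.1 = 599.1 mol Ca²⁺.
Mass: 599.1 × 111 = 66,510 g.

66.5 kg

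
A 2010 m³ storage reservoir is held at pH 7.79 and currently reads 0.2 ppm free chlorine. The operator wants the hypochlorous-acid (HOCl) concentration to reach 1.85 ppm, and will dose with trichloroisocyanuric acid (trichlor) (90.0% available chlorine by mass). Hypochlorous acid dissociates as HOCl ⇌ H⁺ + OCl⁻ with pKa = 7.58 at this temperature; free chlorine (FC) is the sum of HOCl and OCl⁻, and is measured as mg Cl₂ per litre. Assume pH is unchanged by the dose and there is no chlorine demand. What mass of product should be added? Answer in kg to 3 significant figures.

Volume: 2010 m³ = 2,010,000 L.
[OCl⁻]/[HOCl] = 10^(pH − pKa) = 10^(7.79 − 7.58) = 1.622; fraction as HOCl = 1/(1 + 1.622) = 0.3814.
Free chlorine required for 1.85 ppm HOCl: 1.85 / 0.3814 = 4.85 ppm.
FC to add: 4.85 − 0.2 = 4.65 mg/L as Cl₂.
Cl₂ equivalent: 4.65 mg/L × 2,010,000 L = 9347 g.
Product at 90.0% available Cl: 9347 / 0.9 = 10,390 g.

10.4 kg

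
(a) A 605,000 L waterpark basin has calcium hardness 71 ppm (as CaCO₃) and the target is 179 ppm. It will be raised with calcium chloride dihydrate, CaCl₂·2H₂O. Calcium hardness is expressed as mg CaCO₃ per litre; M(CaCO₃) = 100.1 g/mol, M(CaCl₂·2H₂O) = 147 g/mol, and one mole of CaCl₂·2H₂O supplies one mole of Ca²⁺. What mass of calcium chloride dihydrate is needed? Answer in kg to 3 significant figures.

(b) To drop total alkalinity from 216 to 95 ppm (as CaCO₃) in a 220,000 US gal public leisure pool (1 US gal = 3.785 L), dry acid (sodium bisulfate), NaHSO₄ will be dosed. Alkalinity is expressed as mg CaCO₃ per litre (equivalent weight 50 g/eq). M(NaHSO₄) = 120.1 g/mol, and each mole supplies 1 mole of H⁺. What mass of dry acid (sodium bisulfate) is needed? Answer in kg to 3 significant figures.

(a) Hardness to add: (179 − 71) = 108 mg/L as CaCO₃ × 605,000 L = 65,340 g as CaCO₃.
(a) Moles of Ca²⁺ (1 mol Ca²⁺ ≡ 1 mol CaCO₃): 65,340 / 100.1 g/mol = 652.7 mol.
(a) Mass of CaCl₂·2H₂O: 652.7 × 147 = 95,950 g.

(b) Volume: 220,000 US gal × 3.785 L/gal = 832,700 L.
(b) Alkalinity to neutralize: (216 − 95) = 121 mg/L as CaCO₃ × 832,700 L = 100,800 g as CaCO₃.
(b) Equivalents of H⁺ required: 100,800 ÷ 50 g/eq = 2015 eq = 2015 mol NaHSO₄.
(b) Mass of NaHSO₄: 2015 × 120.1 = 242,000 g.

(a) 96.0 kg; (b) 242 kg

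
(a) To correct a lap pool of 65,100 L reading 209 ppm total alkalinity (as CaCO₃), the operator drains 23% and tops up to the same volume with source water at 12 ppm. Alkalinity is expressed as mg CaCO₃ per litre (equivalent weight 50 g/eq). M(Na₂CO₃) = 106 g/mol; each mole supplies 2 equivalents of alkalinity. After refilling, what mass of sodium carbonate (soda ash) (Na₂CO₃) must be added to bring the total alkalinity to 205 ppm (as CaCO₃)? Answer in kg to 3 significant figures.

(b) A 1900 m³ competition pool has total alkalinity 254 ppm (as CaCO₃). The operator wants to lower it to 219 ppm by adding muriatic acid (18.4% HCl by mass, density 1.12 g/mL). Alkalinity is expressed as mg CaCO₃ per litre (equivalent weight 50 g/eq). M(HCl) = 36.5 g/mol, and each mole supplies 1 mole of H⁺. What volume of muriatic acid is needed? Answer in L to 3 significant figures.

(a) After draining 23% and refilling: 209 × 0.77 + 12 × 0.23 = 163.69 ppm.
(a) Deficit to target: 205 − 163.69 = 41.31 mg/L.
(a) As CaCO₃: 41.31 mg/L × 65,100 L = 2689 g; ÷ 50 g/eq ÷ 2 = 26.89 mol Na₂CO₃.
(a) Mass: 26.89 × 106 = 2851 g.

(b) Volume: 1900 m³ = 1,900,000 L.
(b) Alkalinity to neutralize: (254 − 219) = 35 mg/L as CaCO₃ × 1,900,000 L = 66,500 g as CaCO₃.
(b) Equivalents of H⁺ required: 66,500 ÷ 50 g/eq = 1330 eq = 1330 mol HCl.
(b) Mass of HCl: 1330 × 36.5 = 48,540 g.
(b) Mass of 18.4% solution: 48,540 / 0.184 = 263,800 g.
(b) Volume: 263,800 g ÷ 1.12 g/mL = 235,600 mL.

(a) 2.85 kg; (b) 236 L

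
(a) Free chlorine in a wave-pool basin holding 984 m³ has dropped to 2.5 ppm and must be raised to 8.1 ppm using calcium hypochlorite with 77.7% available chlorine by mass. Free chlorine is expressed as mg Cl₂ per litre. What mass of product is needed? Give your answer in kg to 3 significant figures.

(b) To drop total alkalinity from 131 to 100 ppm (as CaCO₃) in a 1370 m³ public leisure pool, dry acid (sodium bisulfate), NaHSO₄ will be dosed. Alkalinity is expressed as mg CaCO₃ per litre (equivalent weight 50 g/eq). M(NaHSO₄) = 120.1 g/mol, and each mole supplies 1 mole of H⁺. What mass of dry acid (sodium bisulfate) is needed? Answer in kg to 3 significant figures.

(a) Volume: 984 m³ = 984,000 L.
(a) Chlorine deficit: 8.1 − 2.5 = 5.6 ppm = 5.6 mg/L as Cl₂.
(a) Cl₂ equivalent needed: 5.6 mg/L × 984,000 L = 5,510,000 mg = 5510 g.
(a) Product at 77.7% available chlorine: 5510 / 0.777 = 7092 g.

(b) Volume: 1370 m³ = 1,370,000 L.
(b) Alkalinity to neutralize: (131 − 100) = 31 mg/L as CaCO₃ × 1,370,000 L = 42,470 g as CaCO₃.
(b) Equivalents of H⁺ required: 42,470 ÷ 50 g/eq = 849.4 eq = 849.4 mol NaHSO₄.
(b) Mass of NaHSO₄: 849.4 × 120.1 = 102,000 g.

(a) 7.09 kg; (b) 102 kg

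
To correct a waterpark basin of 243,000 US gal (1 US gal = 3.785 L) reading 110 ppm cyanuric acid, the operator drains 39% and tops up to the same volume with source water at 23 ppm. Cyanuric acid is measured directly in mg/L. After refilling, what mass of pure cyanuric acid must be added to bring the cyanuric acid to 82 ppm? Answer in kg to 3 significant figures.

5.45 kg

Volume: 243,000 US gal × 3.785 L/gal = 919,755 L.
After draining 39% and refilling: 110 × 0.61 + 23 × 0.39 = 76.07 ppm.
Deficit to target: 82 − 76.07 = 5.93 mg/L.
Mass: 5.93 mg/L × 919,755 L = 5454 g cyanuric acid.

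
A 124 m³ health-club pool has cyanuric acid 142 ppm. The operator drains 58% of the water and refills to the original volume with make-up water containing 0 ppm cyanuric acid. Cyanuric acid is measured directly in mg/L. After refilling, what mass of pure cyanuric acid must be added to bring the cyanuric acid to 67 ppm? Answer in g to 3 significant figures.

913 g

Volume: 124 m³ = 124,000 L.
After draining 58% and refilling: 142 × 0.42 + 0 × 0.58 = 59.64 ppm.
Deficit to target: 67 − 59.64 = 7.36 mg/L.
Mass: 7.36 mg/L × 124,000 L = 912.6 g cyanuric acid.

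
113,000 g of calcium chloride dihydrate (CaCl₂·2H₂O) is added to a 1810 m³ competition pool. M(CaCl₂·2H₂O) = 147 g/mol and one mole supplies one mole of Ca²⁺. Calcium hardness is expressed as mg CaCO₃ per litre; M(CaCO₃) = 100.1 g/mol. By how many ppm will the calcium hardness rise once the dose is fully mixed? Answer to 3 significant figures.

42.5 ppm

Volume: 1810 m³ = 1,810,000 L.
Moles of Ca²⁺: 113,000 g ÷ 147 g/mol = 768.7 mol.
As CaCO₃: 768.7 mol × 100.1 g/mol = 76,950 g.
Rise: 76,950 g / 1,810,000 L × 1000 = 42.51 mg/L.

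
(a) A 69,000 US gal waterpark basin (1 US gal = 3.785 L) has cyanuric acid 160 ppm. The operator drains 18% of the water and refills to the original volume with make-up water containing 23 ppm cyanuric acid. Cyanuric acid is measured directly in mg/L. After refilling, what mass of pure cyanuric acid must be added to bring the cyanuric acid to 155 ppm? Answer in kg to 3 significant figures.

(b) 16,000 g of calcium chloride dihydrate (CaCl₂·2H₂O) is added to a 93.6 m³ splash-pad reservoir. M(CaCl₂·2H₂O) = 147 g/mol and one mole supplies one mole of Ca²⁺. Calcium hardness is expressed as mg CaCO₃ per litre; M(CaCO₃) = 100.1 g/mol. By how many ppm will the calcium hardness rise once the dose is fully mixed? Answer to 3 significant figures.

(a) 5.13 kg; (b) 116 ppm

(a) Volume: 69,000 US gal × 3.785 L/gal = 261,165 L.
(a) After draining 18% and refilling: 160 × 0.82 + 23 × 0.18 = 135.34 ppm.
(a) Deficit to target: 155 − 135.34 = 19.66 mg/L.
(a) Mass: 19.66 mg/L × 261,165 L = 5135 g cyanuric acid.

(b) Volume: 93.6 m³ = 93,600 L.
(b) Moles of Ca²⁺: 16,000 g ÷ 147 g/mol = 108.8 mol.
(b) As CaCO₃: 108.8 mol × 100.1 g/mol = 10,900 g.
(b) Rise: 10,900 g / 93,600 L × 1000 = 116.4 mg/L.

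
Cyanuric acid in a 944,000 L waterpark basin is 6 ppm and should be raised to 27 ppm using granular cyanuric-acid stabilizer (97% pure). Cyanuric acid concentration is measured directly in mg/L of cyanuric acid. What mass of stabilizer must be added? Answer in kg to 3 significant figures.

CYA to add: (27 − 6) = 21 mg/L × 944,000 L = 19,820 g cyanuric acid.
At 97% purity: 19,820 / 0.97 = 20,440 g product.

20.4 kg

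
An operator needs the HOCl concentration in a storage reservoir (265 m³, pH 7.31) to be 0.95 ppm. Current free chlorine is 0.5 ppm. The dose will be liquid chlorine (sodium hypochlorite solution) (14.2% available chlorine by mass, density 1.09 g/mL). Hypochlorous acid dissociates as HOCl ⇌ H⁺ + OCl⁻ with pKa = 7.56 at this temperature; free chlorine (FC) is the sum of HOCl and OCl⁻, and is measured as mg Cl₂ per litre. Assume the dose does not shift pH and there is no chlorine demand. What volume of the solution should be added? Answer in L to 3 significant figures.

1.69 L

Volume: 265 m³ = 265,000 L.
[OCl⁻]/[HOCl] = 10^(pH − pKa) = 10^(7.31 − 7.56) = 0.5623; fraction as HOCl = 1/(1 + 0.5623) = 0.6401.
Free chlorine required for 0.95 ppm HOCl: 0.95 / 0.6401 = 1.484 ppm.
FC to add: 1.484 − 0.5 = 0.9842 mg/L as Cl₂.
Cl₂ equivalent: 0.9842 mg/L × 265,000 L = 260.8 g.
Product at 14.2% available Cl: 260.8 / 0.142 = 1837 g.
Volume: 1837 g ÷ 1.09 g/mL = 1685 mL.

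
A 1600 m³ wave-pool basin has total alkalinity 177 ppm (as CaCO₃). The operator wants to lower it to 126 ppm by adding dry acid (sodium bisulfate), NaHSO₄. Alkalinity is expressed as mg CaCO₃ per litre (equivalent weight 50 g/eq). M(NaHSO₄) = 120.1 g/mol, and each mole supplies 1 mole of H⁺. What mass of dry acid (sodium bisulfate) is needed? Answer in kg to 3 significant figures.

Volume: 1600 m³ = 1,600,000 L.
Alkalinity to neutralize: (177 − 126) = 51 mg/L as CaCO₃ × 1,600,000 L = 81,600 g as CaCO₃.
Equivalents of H⁺ required: 81,600 ÷ 50 g/eq = 1632 eq = 1632 mol NaHSO₄.
Mass of NaHSO₄: 1632 × 120.1 = 196,000 g.

196 kg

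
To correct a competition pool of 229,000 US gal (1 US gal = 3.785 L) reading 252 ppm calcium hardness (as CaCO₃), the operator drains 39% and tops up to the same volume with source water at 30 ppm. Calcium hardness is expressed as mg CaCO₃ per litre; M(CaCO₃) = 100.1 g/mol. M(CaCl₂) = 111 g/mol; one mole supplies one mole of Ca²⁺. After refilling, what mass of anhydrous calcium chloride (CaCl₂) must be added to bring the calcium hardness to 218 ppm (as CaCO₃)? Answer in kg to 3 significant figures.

50.5 kg

Volume: 229,000 US gal × 3.785 L/gal = 866,765 L.
After draining 39% and refilling: 252 × 0.61 + 30 × 0.39 = 165.42 ppm.
Deficit to target: 218 − 165.42 = 52.58 mg/L.
As CaCO₃: 52.58 mg/L × 866,765 L = 45,570 g; ÷ 100.1 = 455.3 mol Ca²⁺.
Mass: 455.3 × 111 = 50,540 g.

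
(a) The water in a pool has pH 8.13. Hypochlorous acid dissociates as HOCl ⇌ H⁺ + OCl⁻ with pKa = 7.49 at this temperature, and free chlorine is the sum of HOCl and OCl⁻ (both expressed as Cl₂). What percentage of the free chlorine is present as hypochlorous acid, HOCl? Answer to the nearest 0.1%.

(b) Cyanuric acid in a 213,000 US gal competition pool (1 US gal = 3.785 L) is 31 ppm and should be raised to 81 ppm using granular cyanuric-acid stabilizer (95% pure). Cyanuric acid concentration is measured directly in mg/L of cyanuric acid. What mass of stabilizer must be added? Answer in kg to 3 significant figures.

(a) [OCl⁻]/[HOCl] = 10^(pH − pKa) = 10^(8.13 − 7.49) = 10^0.64 = 4.365.
(a) Fraction as HOCl = 1 / (1 + 4.365) = 0.1864.

(b) Volume: 213,000 US gal × 3.785 L/gal = 806,205 L.
(b) CYA to add: (81 − 31) = 50 mg/L × 806,205 L = 40,310 g cyanuric acid.
(b) At 95% purity: 40,310 / 0.95 = 42,430 g product.

(a) 18.6%; (b) 42.4 kg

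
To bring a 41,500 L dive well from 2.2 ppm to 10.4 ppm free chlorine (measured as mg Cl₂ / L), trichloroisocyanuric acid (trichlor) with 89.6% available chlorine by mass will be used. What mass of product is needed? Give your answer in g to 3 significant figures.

Chlorine deficit: 10.4 − 2.2 = 8.2 ppm = 8.2 mg/L as Cl₂.
Cl₂ equivalent needed: 8.2 mg/L × 41,500 L = 340,300 mg = 340.3 g.
Product at 89.6% available chlorine: 340.3 / 0.896 = 379.8 g.

380 g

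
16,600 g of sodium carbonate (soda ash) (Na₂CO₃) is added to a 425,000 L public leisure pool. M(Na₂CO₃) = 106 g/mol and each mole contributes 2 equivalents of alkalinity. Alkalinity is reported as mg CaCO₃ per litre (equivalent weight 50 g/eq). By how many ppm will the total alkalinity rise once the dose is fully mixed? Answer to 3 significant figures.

Moles of Na₂CO₃: 16,600 g ÷ 106 g/mol = 156.6 mol → 313.2 eq of alkalinity.
As CaCO₃: 313.2 eq × 50 g/eq = 15,660 g.
Rise: 15,660 g / 425,000 L × 1000 = 36.85 mg/L.

36.8 ppm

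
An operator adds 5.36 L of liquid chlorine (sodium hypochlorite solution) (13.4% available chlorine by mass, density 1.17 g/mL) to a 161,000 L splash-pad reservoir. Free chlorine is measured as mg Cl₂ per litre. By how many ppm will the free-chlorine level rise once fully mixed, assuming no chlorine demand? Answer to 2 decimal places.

5.22 ppm

Mass of solution: 5.36 L × 1000 mL/L × 1.17 g/mL = 6271 g.
Available chlorine delivered: 6271 g × 0.134 = 840.3 g as Cl₂.
Concentration rise: 840.3 g / 161,000 L = 5.22 mg/L = 5.22 ppm.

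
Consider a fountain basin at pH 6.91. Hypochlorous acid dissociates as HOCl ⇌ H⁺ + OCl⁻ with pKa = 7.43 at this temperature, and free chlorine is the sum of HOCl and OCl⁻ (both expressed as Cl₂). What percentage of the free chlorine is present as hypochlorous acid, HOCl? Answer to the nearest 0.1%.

[OCl⁻]/[HOCl] = 10^(pH − pKa) = 10^(6.91 − 7.43) = 10^-0.52 = 0.302.
Fraction as HOCl = 1 / (1 + 0.302) = 0.7681.

76.8%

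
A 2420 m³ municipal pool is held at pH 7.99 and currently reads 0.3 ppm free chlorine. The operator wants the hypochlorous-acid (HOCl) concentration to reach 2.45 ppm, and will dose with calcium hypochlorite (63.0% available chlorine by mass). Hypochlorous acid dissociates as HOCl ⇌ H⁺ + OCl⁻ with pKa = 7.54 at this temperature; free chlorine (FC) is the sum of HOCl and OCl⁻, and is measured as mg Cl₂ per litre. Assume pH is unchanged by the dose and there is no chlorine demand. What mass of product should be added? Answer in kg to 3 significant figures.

34.8 kg

Volume: 2420 m³ = 2,420,000 L.
[OCl⁻]/[HOCl] = 10^(pH − pKa) = 10^(7.99 − 7.54) = 2.818; fraction as HOCl = 1/(1 + 2.818) = 0.2619.
Free chlorine required for 2.45 ppm HOCl: 2.45 / 0.2619 = 9.355 ppm.
FC to add: 9.355 − 0.3 = 9.055 mg/L as Cl₂.
Cl₂ equivalent: 9.055 mg/L × 2,420,000 L = 21,910 g.
Product at 63.0% available Cl: 21,910 / 0.63 = 34,780 g.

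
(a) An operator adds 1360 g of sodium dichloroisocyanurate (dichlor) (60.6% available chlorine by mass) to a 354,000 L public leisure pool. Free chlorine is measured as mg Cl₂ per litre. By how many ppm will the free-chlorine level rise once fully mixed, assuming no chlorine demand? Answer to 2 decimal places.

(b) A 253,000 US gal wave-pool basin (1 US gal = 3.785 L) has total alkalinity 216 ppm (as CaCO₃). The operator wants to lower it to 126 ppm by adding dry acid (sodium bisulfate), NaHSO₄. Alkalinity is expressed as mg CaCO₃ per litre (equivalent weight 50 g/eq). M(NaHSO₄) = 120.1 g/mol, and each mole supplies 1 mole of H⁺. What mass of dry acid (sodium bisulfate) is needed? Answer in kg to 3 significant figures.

(a) 2.33 ppm; (b) 207 kg

(a) Available chlorine delivered: 1360 g × 0.606 = 824.2 g as Cl₂.
(a) Concentration rise: 824.2 g / 354,000 L = 2.328 mg/L = 2.33 ppm.

(b) Volume: 253,000 US gal × 3.785 L/gal = 957,605 L.
(b) Alkalinity to neutralize: (216 − 126) = 90 mg/L as CaCO₃ × 957,605 L = 86,180 g as CaCO₃.
(b) Equivalents of H⁺ required: 86,180 ÷ 50 g/eq = 1724 eq = 1724 mol NaHSO₄.
(b) Mass of NaHSO₄: 1724 × 120.1 = 207,000 g.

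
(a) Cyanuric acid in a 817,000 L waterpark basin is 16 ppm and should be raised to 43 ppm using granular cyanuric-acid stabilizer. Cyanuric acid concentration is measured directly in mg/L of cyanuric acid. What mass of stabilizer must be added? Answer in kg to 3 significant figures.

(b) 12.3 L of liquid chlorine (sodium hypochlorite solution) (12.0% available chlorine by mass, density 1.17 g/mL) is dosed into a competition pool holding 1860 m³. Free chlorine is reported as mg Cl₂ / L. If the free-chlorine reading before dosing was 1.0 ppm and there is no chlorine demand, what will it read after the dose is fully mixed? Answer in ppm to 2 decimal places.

(a) CYA to add: (43 − 16) = 27 mg/L × 817,000 L = 22,060 g cyanuric acid.

(b) Volume: 1860 m³ = 1,860,000 L.
(b) Mass of solution: 12.3 L × 1000 mL/L × 1.17 g/mL = 14,390 g.
(b) Available chlorine delivered: 14,390 g × 0.12 = 1727 g as Cl₂.
(b) Concentration rise: 1727 g / 1,860,000 L = 0.9285 mg/L = 0.93 ppm.
(b) Final FC: 1.0 + 0.93 = 1.93 ppm.

(a) 22.1 kg; (b) 1.93 ppm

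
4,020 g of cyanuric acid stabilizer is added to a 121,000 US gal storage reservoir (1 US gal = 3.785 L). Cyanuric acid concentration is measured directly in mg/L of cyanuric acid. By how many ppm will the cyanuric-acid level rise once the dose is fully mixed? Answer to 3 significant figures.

8.78 ppm

Volume: 121,000 US gal × 3.785 L/gal = 457,985 L.
Rise: 4,020 g / 457,985 L × 1000 = 8.778 mg/L.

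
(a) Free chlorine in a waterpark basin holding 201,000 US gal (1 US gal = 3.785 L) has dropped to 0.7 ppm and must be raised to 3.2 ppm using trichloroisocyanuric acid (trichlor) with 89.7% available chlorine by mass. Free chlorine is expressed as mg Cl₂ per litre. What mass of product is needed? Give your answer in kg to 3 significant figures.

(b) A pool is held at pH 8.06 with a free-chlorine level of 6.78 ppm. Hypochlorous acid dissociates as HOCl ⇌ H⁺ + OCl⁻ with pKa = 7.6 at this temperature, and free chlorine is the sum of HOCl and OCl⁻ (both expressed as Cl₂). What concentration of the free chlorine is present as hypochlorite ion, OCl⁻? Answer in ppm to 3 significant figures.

(a) 2.12 kg; (b) 5.03 ppm

(a) Volume: 201,000 US gal × 3.785 L/gal = 760,785 L.
(a) Chlorine deficit: 3.2 − 0.7 = 2.5 ppm = 2.5 mg/L as Cl₂.
(a) Cl₂ equivalent needed: 2.5 mg/L × 760,785 L = 1,902,000 mg = 1902 g.
(a) Product at 89.7% available chlorine: 1902 / 0.897 = 2120 g.

(b) [OCl⁻]/[HOCl] = 10^(pH − pKa) = 10^(8.06 − 7.6) = 10^0.46 = 2.884.
(b) Fraction as HOCl = 1 / (1 + 2.884) = 0.2575.
(b) OCl⁻ = (1 − 0.2575) × 6.78 ppm = 5.034 ppm.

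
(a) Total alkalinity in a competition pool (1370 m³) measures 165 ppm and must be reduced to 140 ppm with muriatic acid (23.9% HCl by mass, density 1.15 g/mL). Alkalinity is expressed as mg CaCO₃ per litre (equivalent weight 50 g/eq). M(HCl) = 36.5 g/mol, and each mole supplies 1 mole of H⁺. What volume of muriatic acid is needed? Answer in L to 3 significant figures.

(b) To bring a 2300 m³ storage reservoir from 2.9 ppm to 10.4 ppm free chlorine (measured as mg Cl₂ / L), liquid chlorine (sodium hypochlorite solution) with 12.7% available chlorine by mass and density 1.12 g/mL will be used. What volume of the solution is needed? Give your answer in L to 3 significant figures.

(a) Volume: 1370 m³ = 1,370,000 L.
(a) Alkalinity to neutralize: (165 − 140) = 25 mg/L as CaCO₃ × 1,370,000 L = 34,250 g as CaCO₃.
(a) Equivalents of H⁺ required: 34,250 ÷ 50 g/eq = 685 eq = 685 mol HCl.
(a) Mass of HCl: 685 × 36.5 = 25,000 g.
(a) Mass of 23.9% solution: 25,000 / 0.239 = 104,600 g.
(a) Volume: 104,600 g ÷ 1.15 g/mL = 90,970 mL.

(b) Volume: 2300 m³ = 2,300,000 L.
(b) Chlorine deficit: 10.4 − 2.9 = 7.5 ppm = 7.5 mg/L as Cl₂.
(b) Cl₂ equivalent needed: 7.5 mg/L × 2,300,000 L = 17,250,000 mg = 17,250 g.
(b) Product at 12.7% available chlorine: 17,250 / 0.127 = 135,800 g.
(b) Volume at density 1.12 g/mL: 135,800 g ÷ 1.12 g/mL = 121,300 mL.

(a) 91.0 L; (b) 121 L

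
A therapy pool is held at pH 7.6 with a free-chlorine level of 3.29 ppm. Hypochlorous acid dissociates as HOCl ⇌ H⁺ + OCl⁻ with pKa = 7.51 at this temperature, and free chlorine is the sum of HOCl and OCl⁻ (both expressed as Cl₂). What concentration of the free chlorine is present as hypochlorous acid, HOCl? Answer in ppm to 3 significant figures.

1.48 ppm

[OCl⁻]/[HOCl] = 10^(pH − pKa) = 10^(7.6 − 7.51) = 10^0.09 = 1.23.
Fraction as HOCl = 1 / (1 + 1.23) = 0.4484.
HOCl = 0.4484 × 3.29 ppm = 1.475 ppm.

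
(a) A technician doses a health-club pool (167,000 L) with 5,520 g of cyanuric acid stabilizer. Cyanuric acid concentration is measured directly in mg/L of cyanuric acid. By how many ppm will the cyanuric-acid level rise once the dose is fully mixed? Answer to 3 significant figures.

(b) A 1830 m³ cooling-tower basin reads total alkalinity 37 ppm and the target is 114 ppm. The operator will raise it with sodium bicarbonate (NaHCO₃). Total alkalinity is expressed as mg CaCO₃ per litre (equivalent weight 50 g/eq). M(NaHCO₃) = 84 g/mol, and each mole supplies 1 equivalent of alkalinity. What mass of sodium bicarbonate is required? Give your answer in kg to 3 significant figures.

(a) Rise: 5,520 g / 167,000 L × 1000 = 33.05 mg/L.

(b) Volume: 1830 m³ = 1,830,000 L.
(b) Alkalinity to add: (114 − 37) = 77 mg/L as CaCO₃ × 1,830,000 L = 140,900 g as CaCO₃.
(b) Equivalents: 140,900 g ÷ 50 g/eq = 2818 eq.
(b) NaHCO₃ supplies 1 eq per mole → 2818 mol.
(b) Mass: 2818 mol × 84 g/mol = 236,700 g.

(a) 33.1 ppm; (b) 237 kg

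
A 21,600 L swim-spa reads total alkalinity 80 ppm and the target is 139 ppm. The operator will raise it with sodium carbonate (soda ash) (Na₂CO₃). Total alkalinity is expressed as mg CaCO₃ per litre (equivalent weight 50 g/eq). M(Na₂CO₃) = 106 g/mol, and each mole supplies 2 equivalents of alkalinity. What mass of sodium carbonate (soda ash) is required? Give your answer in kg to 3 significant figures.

1.35 kg

Alkalinity to add: (139 − 80) = 59 mg/L as CaCO₃ × 21,600 L = 1274 g as CaCO₃.
Equivalents: 1274 g ÷ 50 g/eq = 25.49 eq.
Each mole of Na₂CO₃ supplies 2 eq, so 25.49 / 2 = 12.74 mol.
Mass: 12.74 mol × 106 g/mol = 1351 g.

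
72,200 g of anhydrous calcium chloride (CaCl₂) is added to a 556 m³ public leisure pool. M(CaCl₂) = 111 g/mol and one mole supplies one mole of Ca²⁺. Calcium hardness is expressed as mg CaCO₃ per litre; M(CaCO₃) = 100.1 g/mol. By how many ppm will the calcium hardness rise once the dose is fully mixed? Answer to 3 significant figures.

Volume: 556 m³ = 556,000 L.
Moles of Ca²⁺: 72,200 g ÷ 111 g/mol = 650.5 mol.
As CaCO₃: 650.5 mol × 100.1 g/mol = 65,110 g.
Rise: 65,110 g / 556,000 L × 1000 = 117.1 mg/L.

117 ppm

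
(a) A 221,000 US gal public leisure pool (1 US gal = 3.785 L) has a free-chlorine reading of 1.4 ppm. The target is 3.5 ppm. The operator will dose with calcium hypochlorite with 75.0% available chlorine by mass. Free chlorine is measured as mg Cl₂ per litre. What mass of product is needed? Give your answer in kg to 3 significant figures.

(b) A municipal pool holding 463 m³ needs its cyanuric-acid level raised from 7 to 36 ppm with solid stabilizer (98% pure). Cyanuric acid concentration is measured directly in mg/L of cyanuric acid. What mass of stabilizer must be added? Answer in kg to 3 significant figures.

(a) Volume: 221,000 US gal × 3.785 L/gal = 836,485 L.
(a) Chlorine deficit: 3.5 − 1.4 = 2.1 ppm = 2.1 mg/L as Cl₂.
(a) Cl₂ equivalent needed: 2.1 mg/L × 836,485 L = 1,757,000 mg = 1757 g.
(a) Product at 75.0% available chlorine: 1757 / 0.75 = 2342 g.

(b) Volume: 463 m³ = 463,000 L.
(b) CYA to add: (36 − 7) = 29 mg/L × 463,000 L = 13,430 g cyanuric acid.
(b) At 98% purity: 13,430 / 0.98 = 13,700 g product.

(a) 2.34 kg; (b) 13.7 kg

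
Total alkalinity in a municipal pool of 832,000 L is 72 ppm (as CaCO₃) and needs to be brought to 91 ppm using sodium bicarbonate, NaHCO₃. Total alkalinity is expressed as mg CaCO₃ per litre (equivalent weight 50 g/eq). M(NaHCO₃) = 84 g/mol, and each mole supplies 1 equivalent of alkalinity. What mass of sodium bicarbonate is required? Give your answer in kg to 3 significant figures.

Alkalinity to add: (91 − 72) = 19 mg/L as CaCO₃ × 832,000 L = 15,810 g as CaCO₃.
Equivalents: 15,810 g ÷ 50 g/eq = 316.2 eq.
NaHCO₃ supplies 1 eq per mole → 316.2 mol.
Mass: 316.2 mol × 84 g/mol = 26,560 g.

26.6 kg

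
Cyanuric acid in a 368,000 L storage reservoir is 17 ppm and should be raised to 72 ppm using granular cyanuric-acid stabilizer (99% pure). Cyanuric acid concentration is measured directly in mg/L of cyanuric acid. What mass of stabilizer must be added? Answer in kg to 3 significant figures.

20.4 kg

CYA to add: (72 − 17) = 55 mg/L × 368,000 L = 20,240 g cyanuric acid.
At 99% purity: 20,240 / 0.99 = 20,440 g product.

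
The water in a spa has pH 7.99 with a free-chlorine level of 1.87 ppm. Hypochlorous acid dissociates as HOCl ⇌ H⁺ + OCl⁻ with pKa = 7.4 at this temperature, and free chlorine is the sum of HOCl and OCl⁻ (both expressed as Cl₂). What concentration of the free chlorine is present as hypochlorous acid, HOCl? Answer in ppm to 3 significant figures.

0.382 ppm

[OCl⁻]/[HOCl] = 10^(pH − pKa) = 10^(7.99 − 7.4) = 10^0.59 = 3.89.
Fraction as HOCl = 1 / (1 + 3.89) = 0.2045.
HOCl = 0.2045 × 1.87 ppm = 0.3824 ppm.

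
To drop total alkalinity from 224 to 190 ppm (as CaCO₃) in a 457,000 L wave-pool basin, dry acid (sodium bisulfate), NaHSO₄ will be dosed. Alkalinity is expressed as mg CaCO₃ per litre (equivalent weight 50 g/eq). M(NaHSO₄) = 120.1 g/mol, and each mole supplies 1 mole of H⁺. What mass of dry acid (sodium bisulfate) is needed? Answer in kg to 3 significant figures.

37.3 kg

Alkalinity to neutralize: (224 − 190) = 34 mg/L as CaCO₃ × 457,000 L = 15,540 g as CaCO₃.
Equivalents of H⁺ required: 15,540 ÷ 50 g/eq = 310.8 eq = 310.8 mol NaHSO₄.
Mass of NaHSO₄: 310.8 × 120.1 = 37,320 g.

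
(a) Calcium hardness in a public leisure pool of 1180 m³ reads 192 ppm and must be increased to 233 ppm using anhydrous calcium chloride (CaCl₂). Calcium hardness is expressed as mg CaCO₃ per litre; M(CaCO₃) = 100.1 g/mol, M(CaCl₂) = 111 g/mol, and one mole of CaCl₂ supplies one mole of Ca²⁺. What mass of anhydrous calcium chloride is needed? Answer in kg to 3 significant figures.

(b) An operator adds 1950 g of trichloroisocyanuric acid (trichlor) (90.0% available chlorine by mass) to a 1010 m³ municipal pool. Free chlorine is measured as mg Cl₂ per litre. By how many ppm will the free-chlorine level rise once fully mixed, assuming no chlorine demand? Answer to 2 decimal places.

(a) 53.6 kg; (b) 1.74 ppm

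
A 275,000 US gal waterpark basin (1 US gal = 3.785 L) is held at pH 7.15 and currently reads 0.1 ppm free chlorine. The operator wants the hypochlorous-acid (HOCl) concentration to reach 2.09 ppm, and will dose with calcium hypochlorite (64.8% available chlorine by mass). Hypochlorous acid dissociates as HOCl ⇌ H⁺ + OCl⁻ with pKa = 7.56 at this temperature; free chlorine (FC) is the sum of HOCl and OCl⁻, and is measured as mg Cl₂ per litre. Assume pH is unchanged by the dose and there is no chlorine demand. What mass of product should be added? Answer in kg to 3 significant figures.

Volume: 275,000 US gal × 3.785 L/gal = 1,040,875 L.
[OCl⁻]/[HOCl] = 10^(pH − pKa) = 10^(7.15 − 7.56) = 0.389; fraction as HOCl = 1/(1 + 0.389) = 0.7199.
Free chlorine required for 2.09 ppm HOCl: 2.09 / 0.7199 = 2.903 ppm.
FC to add: 2.903 − 0.1 = 2.803 mg/L as Cl₂.
Cl₂ equivalent: 2.803 mg/L × 1,040,875 L = 2918 g.
Product at 64.8% available Cl: 2918 / 0.648 = 4503 g.

4.50 kg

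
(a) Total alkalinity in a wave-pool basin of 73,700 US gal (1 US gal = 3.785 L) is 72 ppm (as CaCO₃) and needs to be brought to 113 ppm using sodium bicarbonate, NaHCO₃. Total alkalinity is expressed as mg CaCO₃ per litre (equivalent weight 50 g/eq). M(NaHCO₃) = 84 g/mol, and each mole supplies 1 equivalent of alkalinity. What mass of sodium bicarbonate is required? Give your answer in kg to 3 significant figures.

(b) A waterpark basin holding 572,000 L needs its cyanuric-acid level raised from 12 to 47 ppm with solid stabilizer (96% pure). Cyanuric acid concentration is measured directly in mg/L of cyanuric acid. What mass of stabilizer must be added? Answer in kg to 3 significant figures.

(a) 19.2 kg; (b) 20.9 kg

(a) Volume: 73,700 US gal × 3.785 L/gal = 278,954 L.
(a) Alkalinity to add: (113 − 72) = 41 mg/L as CaCO₃ × 278,954 L = 11,440 g as CaCO₃.
(a) Equivalents: 11,440 g ÷ 50 g/eq = 228.7 eq.
(a) NaHCO₃ supplies 1 eq per mole → 228.7 mol.
(a) Mass: 228.7 mol × 84 g/mol = 19,210 g.

(b) CYA to add: (47 − 12) = 35 mg/L × 572,000 L = 20,020 g cyanuric acid.
(b) At 96% purity: 20,020 / 0.96 = 20,850 g product.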